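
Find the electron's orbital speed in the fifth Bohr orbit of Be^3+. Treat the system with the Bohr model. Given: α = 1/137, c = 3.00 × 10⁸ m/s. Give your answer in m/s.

1.75 × 10⁶ m/s

v_n = Zαc/n = 4 × 0.00730 × 3.00 × 10⁸ / 5
    = 1.75 × 10⁶ m/s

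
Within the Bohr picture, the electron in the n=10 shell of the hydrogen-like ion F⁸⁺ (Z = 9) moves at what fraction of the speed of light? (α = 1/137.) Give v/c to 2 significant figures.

v_n = Zαc/n, so v/c = Zα/n = 9 × 0.0073 / 10 = 0.0066

0.0066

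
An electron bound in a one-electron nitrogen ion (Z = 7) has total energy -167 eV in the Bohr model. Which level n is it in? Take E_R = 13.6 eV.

E_n = −E_R Z²/n² ⇒ n² = E_R Z²/(−E_n) = 13.6 × 7² / 167 ≈ 3.99
n = 2

2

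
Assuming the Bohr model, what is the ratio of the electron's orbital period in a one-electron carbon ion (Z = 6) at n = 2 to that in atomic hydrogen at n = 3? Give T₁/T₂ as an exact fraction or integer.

T ∝ Z^-2 · n^3
T₁/T₂ = (6/1)^-2 · (2/3)^3 = 2/243

2/243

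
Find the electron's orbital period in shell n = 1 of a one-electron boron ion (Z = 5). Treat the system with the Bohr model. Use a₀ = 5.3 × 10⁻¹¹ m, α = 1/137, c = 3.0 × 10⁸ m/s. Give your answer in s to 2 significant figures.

r = n²a₀/Z = 1²·5.3 × 10⁻¹¹/5 = 1.1 × 10⁻¹¹ m
v = Zαc/n = 5·0.0073·3.0 × 10⁸/1 = 1.1 × 10⁷ m/s
T = 2πr/v = 6.1 × 10⁻¹⁸ s

6.1 × 10⁻¹⁸ s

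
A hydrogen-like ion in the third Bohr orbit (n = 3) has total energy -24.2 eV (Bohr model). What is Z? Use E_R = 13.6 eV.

4

E_n = −E_R Z²/n² ⇒ Z² = −E_n n²/E_R = 24.2 × 3² / 13.6 ≈ 16.01
Z = 4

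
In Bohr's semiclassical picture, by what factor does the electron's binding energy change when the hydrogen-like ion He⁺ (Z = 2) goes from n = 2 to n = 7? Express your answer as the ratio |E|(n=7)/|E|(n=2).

|E| ∝ Z^2 · n^-2; with Z fixed, |E| ∝ n^-2.
|E|(n=7)/|E|(n=2) = (7/2)^-2 = 4/49

4/49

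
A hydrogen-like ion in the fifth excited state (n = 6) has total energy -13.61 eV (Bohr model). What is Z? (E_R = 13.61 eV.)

E_n = −E_R Z²/n² ⇒ Z² = −E_n n²/E_R = 13.61 × 6² / 13.61 ≈ 36.00
Z = 6

6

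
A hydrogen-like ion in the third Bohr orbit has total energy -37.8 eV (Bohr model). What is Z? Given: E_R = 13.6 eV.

E_n = −E_R Z²/n² ⇒ Z² = −E_n n²/E_R = 37.8 × 3² / 13.6 ≈ 25.01
Z = 5

5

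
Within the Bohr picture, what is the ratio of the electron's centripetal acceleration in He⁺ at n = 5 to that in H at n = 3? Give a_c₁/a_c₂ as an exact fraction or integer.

a_c ∝ Z^3 · n^-4
a_c₁/a_c₂ = (2/1)^3 · (5/3)^-4 = 648/625

648/625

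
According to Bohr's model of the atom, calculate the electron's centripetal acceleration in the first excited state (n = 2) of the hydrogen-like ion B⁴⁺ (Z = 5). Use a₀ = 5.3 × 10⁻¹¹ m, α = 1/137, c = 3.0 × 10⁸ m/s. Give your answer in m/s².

r = n²a₀/Z = 4.2 × 10⁻¹¹ m, v = Zαc/n = 5.5 × 10⁶ m/s
a = v²/r = (5.5 × 10⁶)² / 4.2 × 10⁻¹¹ = 7.1 × 10²³ m/s²

7.1 × 10²³ m/s²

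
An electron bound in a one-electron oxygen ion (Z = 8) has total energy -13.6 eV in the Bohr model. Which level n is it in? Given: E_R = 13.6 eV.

8

E_n = −E_R Z²/n² ⇒ n² = E_R Z²/(−E_n) = 13.6 × 8² / 13.6 ≈ 64.00
n = 8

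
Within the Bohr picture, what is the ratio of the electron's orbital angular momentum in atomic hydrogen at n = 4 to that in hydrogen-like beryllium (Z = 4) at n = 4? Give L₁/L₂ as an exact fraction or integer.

L = nℏ is independent of Z.
L₁/L₂ = n₁/n₂ = 4/4 = 1

1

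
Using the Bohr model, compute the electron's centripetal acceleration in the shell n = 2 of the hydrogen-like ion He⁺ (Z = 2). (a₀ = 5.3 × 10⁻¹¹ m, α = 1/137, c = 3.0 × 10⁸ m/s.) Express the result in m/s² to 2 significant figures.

4.5 × 10²² m/s²

r = n²a₀/Z = 1.1 × 10⁻¹⁰ m, v = Zαc/n = 2.2 × 10⁶ m/s
a = v²/r = (2.2 × 10⁶)² / 1.1 × 10⁻¹⁰ = 4.5 × 10²² m/s²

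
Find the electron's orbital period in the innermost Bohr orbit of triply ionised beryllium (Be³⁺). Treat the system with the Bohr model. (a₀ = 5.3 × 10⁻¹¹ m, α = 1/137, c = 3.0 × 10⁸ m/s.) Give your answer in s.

9.5 × 10⁻¹⁸ s

r = n²a₀/Z = 1²·5.3 × 10⁻¹¹/4 = 1.3 × 10⁻¹¹ m
v = Zαc/n = 4·0.0073·3.0 × 10⁸/1 = 8.8 × 10⁶ m/s
T = 2πr/v = 9.5 × 10⁻¹⁸ s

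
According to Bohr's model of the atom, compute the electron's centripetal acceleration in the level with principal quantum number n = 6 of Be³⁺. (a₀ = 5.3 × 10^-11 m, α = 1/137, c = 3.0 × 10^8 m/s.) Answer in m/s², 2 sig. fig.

r = n²a₀/Z = 4.8 × 10^-10 m, v = Zαc/n = 1.5 × 10^6 m/s
a = v²/r = (1.5 × 10^6)² / 4.8 × 10^-10 = 4.5 × 10^21 m/s²

4.5 × 10^21 m/s²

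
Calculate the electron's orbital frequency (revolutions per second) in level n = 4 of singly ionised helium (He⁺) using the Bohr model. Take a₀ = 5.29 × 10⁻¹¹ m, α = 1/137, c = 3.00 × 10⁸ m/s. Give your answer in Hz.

4.12 × 10¹⁴ Hz

r = n²a₀/Z = 4.23 × 10⁻¹⁰ m, v = Zαc/n = 1.09 × 10⁶ m/s
f = v/(2πr) = 4.12 × 10¹⁴ Hz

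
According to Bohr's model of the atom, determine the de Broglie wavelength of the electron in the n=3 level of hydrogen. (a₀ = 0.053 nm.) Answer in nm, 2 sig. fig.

The Bohr quantisation condition is nλ = 2πr_n.
r_n = n²a₀/Z = 0.48 nm
λ = 2πr_n/n = 2π·0.48/3 = 1.00 nm

1.00 nm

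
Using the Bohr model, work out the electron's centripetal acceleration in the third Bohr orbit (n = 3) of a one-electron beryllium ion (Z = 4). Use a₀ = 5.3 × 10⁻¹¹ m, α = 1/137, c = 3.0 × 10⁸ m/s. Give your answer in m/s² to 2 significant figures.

r = n²a₀/Z = 1.2 × 10⁻¹⁰ m, v = Zαc/n = 2.9 × 10⁶ m/s
a = v²/r = (2.9 × 10⁶)² / 1.2 × 10⁻¹⁰ = 7.1 × 10²² m/s²

7.1 × 10²² m/s²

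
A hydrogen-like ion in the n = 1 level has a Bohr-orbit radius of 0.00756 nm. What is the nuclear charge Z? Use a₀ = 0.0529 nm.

r_n = n²a₀/Z ⇒ Z = n²a₀/r = 1² × 0.0529 / 0.00756 ≈ 7.00
Z = 7

7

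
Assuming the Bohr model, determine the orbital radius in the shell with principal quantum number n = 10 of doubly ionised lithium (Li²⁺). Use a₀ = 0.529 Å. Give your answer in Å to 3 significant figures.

17.6 Å

r_n = n²a₀/Z = 10² × 0.529 / 3
    = 100 × 0.529 / 3 = 17.6 Å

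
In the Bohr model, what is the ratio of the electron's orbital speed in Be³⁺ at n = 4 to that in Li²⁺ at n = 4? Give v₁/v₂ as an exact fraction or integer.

4/3

v ∝ Z^1 · n^-1
v₁/v₂ = (4/3)^1 · (4/4)^-1 = 4/3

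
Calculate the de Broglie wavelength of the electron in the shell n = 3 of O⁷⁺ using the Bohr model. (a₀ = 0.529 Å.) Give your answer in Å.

1.25 Å

The Bohr quantisation condition is nλ = 2πr_n.
r_n = n²a₀/Z = 0.595 Å
λ = 2πr_n/n = 2π·0.595/3 = 1.25 Å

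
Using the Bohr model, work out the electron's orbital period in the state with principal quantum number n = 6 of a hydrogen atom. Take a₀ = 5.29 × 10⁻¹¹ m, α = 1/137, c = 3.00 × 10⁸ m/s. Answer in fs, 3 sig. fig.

r = n²a₀/Z = 6²·5.29 × 10⁻¹¹/1 = 1.90 × 10⁻⁹ m
v = Zαc/n = 1·0.00730·3.00 × 10⁸/6 = 3.65 × 10⁵ m/s
T = 2πr/v = 3.28 × 10⁻¹⁴ s = 32.8 fs

32.8 fs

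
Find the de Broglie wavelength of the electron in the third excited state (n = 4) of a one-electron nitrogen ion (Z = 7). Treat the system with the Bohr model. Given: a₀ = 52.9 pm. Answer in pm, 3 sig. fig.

190 pm

The Bohr quantisation condition is nλ = 2πr_n.
r_n = n²a₀/Z = 121 pm
λ = 2πr_n/n = 2π·121/4 = 190 pm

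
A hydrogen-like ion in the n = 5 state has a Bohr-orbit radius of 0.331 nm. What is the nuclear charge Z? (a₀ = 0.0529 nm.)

4

r_n = n²a₀/Z ⇒ Z = n²a₀/r = 5² × 0.0529 / 0.331 ≈ 4.00
Z = 4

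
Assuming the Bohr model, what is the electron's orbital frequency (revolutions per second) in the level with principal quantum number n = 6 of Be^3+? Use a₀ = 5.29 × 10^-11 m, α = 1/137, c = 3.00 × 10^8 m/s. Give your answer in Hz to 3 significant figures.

4.88 × 10^14 Hz

r = n²a₀/Z = 4.76 × 10^-10 m, v = Zαc/n = 1.46 × 10^6 m/s
f = v/(2πr) = 4.88 × 10^14 Hz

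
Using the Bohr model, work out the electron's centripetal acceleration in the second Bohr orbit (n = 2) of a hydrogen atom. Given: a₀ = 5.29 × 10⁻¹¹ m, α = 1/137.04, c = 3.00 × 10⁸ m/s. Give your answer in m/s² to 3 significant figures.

r = n²a₀/Z = 2.12 × 10⁻¹⁰ m, v = Zαc/n = 1.09 × 10⁶ m/s
a = v²/r = (1.09 × 10⁶)² / 2.12 × 10⁻¹⁰ = 5.66 × 10²¹ m/s²

5.66 × 10²¹ m/s²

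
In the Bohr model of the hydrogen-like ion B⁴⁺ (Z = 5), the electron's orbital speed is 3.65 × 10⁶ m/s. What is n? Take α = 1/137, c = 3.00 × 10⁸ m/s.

3

v_n = Zαc/n ⇒ n = Zαc/v = 5 × 0.00730 × 3.00 × 10⁸ / 3.65 × 10⁶ ≈ 3.00
n = 3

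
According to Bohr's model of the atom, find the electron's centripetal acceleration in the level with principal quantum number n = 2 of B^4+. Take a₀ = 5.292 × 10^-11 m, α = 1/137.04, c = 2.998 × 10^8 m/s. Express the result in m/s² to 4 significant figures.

r = n²a₀/Z = 4.234 × 10^-11 m, v = Zαc/n = 5.469 × 10^6 m/s
a = v²/r = (5.469 × 10^6)² / 4.234 × 10^-11 = 7.065 × 10^23 m/s²

7.065 × 10^23 m/s²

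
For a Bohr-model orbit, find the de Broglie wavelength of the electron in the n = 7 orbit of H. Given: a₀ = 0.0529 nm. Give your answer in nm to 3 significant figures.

The Bohr quantisation condition is nλ = 2πr_n.
r_n = n²a₀/Z = 2.59 nm
λ = 2πr_n/n = 2π·2.59/7 = 2.33 nm

2.33 nm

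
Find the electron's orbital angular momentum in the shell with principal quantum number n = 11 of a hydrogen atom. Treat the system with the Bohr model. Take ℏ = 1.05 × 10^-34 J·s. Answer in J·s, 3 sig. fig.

L_n = nℏ = 11 × 1.05 × 10^-34 = 1.16 × 10^-33 J·s

1.16 × 10^-33 J·s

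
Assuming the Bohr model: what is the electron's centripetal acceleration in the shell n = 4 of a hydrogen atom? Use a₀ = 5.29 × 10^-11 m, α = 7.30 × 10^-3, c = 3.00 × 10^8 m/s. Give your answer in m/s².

3.54 × 10^20 m/s²

r = n²a₀/Z = 8.46 × 10^-10 m, v = Zαc/n = 5.47 × 10^5 m/s
a = v²/r = (5.47 × 10^5)² / 8.46 × 10^-10 = 3.54 × 10^20 m/s²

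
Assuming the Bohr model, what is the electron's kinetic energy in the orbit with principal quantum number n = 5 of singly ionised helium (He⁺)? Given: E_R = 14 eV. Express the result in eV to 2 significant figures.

For a Coulomb orbit the virial theorem gives K = −E_n.
E_n = −E_R·Z²/n², so K = E_R·Z²/n² = 14 × 2²/5² = 2.2 eV

2.2 eV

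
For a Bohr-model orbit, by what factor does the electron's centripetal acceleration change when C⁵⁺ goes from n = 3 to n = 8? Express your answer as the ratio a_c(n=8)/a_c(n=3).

a_c ∝ Z^3 · n^-4; with Z fixed, a_c ∝ n^-4.
a_c(n=8)/a_c(n=3) = (8/3)^-4 = 81/4096

81/4096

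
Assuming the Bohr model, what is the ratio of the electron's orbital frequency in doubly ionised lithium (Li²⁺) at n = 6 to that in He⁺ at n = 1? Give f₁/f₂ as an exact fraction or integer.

1/96

f ∝ Z^2 · n^-3
f₁/f₂ = (3/2)^2 · (6/1)^-3 = 1/96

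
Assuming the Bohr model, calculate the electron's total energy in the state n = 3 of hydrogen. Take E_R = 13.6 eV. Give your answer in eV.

E_n = −E_R·Z²/n² = −13.6 × 1²/3² = -1.51 eV

-1.51 eV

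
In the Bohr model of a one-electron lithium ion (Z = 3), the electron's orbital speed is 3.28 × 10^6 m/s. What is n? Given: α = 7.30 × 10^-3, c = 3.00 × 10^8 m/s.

2

v_n = Zαc/n ⇒ n = Zαc/v = 3 × 0.00730 × 3.00 × 10^8 / 3.28 × 10^6 ≈ 2.00
n = 2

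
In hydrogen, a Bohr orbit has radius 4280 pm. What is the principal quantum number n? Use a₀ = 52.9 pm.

r_n = n²a₀/Z ⇒ n² = rZ/a₀ = 4280 × 1 / 52.9 ≈ 80.91
n = 9

9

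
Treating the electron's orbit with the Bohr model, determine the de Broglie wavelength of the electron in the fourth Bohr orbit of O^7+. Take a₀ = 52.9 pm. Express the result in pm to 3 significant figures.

The Bohr quantisation condition is nλ = 2πr_n.
r_n = n²a₀/Z = 106 pm
λ = 2πr_n/n = 2π·106/4 = 166 pm

166 pm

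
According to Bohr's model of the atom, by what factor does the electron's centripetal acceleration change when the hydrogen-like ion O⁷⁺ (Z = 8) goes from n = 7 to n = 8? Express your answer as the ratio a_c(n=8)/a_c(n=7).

2401/4096

a_c ∝ Z^3 · n^-4; with Z fixed, a_c ∝ n^-4.
a_c(n=8)/a_c(n=7) = (8/7)^-4 = 2401/4096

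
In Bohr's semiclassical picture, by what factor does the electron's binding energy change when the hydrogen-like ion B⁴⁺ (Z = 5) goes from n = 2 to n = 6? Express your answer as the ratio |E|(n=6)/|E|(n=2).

|E| ∝ Z^2 · n^-2; with Z fixed, |E| ∝ n^-2.
|E|(n=6)/|E|(n=2) = (6/2)^-2 = 1/9

1/9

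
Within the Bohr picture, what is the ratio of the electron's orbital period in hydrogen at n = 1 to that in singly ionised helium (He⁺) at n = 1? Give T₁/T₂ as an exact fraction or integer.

4

T ∝ Z^-2 · n^3
T₁/T₂ = (1/2)^-2 · (1/1)^3 = 4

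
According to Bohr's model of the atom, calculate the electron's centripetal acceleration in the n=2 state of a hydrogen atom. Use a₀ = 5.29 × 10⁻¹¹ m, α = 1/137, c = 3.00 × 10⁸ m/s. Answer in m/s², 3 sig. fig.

5.67 × 10²¹ m/s²

r = n²a₀/Z = 2.12 × 10⁻¹⁰ m, v = Zαc/n = 1.09 × 10⁶ m/s
a = v²/r = (1.09 × 10⁶)² / 2.12 × 10⁻¹⁰ = 5.67 × 10²¹ m/s²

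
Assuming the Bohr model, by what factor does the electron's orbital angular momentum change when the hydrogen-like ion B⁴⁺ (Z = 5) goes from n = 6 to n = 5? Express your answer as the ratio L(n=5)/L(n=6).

L = nℏ depends only on n, so L ∝ n.
L(n=5)/L(n=6) = (5/6)^1 = 5/6

5/6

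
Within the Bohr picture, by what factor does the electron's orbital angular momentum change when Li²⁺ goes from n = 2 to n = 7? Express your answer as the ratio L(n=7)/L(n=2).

7/2

L = nℏ depends only on n, so L ∝ n.
L(n=7)/L(n=2) = (7/2)^1 = 7/2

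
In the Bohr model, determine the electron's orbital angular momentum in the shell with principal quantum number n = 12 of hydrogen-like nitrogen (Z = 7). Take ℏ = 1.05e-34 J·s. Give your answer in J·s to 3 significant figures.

1.26e-33 J·s

L_n = nℏ = 12 × 1.05e-34 = 1.26e-33 J·s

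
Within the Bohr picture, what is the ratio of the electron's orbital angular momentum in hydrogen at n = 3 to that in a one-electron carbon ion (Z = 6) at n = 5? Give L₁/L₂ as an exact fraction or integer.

3/5

L = nℏ is independent of Z.
L₁/L₂ = n₁/n₂ = 3/5 = 3/5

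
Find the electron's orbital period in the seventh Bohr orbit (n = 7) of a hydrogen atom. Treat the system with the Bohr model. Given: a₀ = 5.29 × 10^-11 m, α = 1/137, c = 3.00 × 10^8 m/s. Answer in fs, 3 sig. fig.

52.1 fs

r = n²a₀/Z = 7²·5.29 × 10^-11/1 = 2.59 × 10^-9 m
v = Zαc/n = 1·0.00730·3.00 × 10^8/7 = 3.13 × 10^5 m/s
T = 2πr/v = 5.21 × 10^-14 s = 52.1 fs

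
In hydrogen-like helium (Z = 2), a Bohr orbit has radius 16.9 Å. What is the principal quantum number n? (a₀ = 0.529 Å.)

8

r_n = n²a₀/Z ⇒ n² = rZ/a₀ = 16.9 × 2 / 0.529 ≈ 63.89
n = 8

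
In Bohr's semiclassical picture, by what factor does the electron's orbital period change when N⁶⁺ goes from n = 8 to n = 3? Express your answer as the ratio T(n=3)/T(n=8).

27/512

T ∝ Z^-2 · n^3; with Z fixed, T ∝ n^3.
T(n=3)/T(n=8) = (3/8)^3 = 27/512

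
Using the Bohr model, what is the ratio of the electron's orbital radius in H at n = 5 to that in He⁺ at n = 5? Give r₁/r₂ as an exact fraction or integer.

r ∝ Z^-1 · n^2
r₁/r₂ = (1/2)^-1 · (5/5)^2 = 2

2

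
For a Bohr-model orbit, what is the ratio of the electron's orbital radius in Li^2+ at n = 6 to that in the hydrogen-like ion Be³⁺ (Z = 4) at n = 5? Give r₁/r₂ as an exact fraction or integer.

48/25

r ∝ Z^-1 · n^2
r₁/r₂ = (3/4)^-1 · (6/5)^2 = 48/25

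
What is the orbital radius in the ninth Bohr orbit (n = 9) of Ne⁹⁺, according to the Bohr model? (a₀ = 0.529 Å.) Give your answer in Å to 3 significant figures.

r_n = n²a₀/Z = 9² × 0.529 / 10
    = 81 × 0.529 / 10 = 4.28 Å

4.28 Å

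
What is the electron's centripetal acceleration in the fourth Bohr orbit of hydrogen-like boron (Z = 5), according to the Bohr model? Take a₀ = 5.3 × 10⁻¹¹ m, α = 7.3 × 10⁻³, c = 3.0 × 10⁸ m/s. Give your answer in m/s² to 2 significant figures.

4.4 × 10²² m/s²

r = n²a₀/Z = 1.7 × 10⁻¹⁰ m, v = Zαc/n = 2.7 × 10⁶ m/s
a = v²/r = (2.7 × 10⁶)² / 1.7 × 10⁻¹⁰ = 4.4 × 10²² m/s²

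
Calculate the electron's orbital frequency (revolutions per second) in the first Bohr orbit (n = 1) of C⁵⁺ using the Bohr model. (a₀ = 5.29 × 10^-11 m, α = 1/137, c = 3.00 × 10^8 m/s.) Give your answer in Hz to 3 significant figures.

r = n²a₀/Z = 8.82 × 10^-12 m, v = Zαc/n = 1.31 × 10^7 m/s
f = v/(2πr) = 2.37 × 10^17 Hz

2.37 × 10^17 Hz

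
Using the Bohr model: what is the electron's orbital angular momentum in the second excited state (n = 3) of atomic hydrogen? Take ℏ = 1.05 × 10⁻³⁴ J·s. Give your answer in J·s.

3.15 × 10⁻³⁴ J·s

L_n = nℏ = 3 × 1.05 × 10⁻³⁴ = 3.15 × 10⁻³⁴ J·s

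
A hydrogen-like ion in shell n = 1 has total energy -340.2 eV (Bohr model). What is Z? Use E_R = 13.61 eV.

E_n = −E_R Z²/n² ⇒ Z² = −E_n n²/E_R = 340.2 × 1² / 13.61 ≈ 25.00
Z = 5

5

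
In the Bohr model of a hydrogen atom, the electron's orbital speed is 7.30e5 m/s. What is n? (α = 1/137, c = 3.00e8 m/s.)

v_n = Zαc/n ⇒ n = Zαc/v = 1 × 0.00730 × 3.00e8 / 7.30e5 ≈ 3.00
n = 3

3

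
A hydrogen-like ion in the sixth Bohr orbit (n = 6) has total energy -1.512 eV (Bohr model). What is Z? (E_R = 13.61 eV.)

2

E_n = −E_R Z²/n² ⇒ Z² = −E_n n²/E_R = 1.512 × 6² / 13.61 ≈ 4.00
Z = 2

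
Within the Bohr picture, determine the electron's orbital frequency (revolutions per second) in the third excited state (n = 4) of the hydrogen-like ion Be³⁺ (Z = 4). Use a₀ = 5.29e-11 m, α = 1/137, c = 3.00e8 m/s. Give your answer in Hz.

r = n²a₀/Z = 2.12e-10 m, v = Zαc/n = 2.19e6 m/s
f = v/(2πr) = 1.65e15 Hz

1.65e15 Hz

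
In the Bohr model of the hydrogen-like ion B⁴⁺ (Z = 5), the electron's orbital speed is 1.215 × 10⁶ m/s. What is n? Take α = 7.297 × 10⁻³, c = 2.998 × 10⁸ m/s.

9

v_n = Zαc/n ⇒ n = Zαc/v = 5 × 0.007297 × 2.998 × 10⁸ / 1.215 × 10⁶ ≈ 9.00
n = 9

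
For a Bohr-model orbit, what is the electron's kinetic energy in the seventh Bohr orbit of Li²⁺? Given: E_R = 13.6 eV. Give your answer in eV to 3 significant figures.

For a Coulomb orbit the virial theorem gives K = −E_n.
E_n = −E_R·Z²/n², so K = E_R·Z²/n² = 13.6 × 3²/7² = 2.50 eV

2.50 eV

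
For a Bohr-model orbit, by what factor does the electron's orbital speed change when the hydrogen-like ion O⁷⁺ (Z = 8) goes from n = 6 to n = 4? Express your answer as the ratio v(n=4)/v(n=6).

3/2

v ∝ Z^1 · n^-1; with Z fixed, v ∝ n^-1.
v(n=4)/v(n=6) = (4/6)^-1 = 3/2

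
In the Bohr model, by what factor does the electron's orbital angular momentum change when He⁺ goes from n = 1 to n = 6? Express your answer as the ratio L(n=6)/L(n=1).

6

L = nℏ depends only on n, so L ∝ n.
L(n=6)/L(n=1) = (6/1)^1 = 6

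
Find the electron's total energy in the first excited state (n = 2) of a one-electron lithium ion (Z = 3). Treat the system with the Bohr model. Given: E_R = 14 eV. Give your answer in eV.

E_n = −E_R·Z²/n² = −14 × 3²/2² = -32 eV

-32 eV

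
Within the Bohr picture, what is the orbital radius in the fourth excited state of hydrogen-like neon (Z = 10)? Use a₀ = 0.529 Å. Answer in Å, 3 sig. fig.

1.32 Å

r_n = n²a₀/Z = 5² × 0.529 / 10
    = 25 × 0.529 / 10 = 1.32 Å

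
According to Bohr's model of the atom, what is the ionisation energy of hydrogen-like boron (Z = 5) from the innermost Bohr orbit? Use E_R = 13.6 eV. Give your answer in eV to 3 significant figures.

340 eV

E_n = −E_R·Z²/n² = −13.6 × 5²/1² eV = -340 eV
Ionisation energy = −E_n = 340 eV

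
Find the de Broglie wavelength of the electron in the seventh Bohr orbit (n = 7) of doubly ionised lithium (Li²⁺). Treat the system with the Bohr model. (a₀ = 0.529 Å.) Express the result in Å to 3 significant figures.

The Bohr quantisation condition is nλ = 2πr_n.
r_n = n²a₀/Z = 8.64 Å
λ = 2πr_n/n = 2π·8.64/7 = 7.76 Å

7.76 Å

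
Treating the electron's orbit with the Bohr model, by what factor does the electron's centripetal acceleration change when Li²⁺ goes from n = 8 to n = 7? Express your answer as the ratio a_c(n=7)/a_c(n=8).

4096/2401

a_c ∝ Z^3 · n^-4; with Z fixed, a_c ∝ n^-4.
a_c(n=7)/a_c(n=8) = (7/8)^-4 = 4096/2401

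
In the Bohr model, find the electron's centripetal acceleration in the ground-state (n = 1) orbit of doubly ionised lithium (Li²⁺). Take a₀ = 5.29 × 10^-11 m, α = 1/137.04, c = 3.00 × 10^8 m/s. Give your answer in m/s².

r = n²a₀/Z = 1.76 × 10^-11 m, v = Zαc/n = 6.57 × 10^6 m/s
a = v²/r = (6.57 × 10^6)² / 1.76 × 10^-11 = 2.45 × 10^24 m/s²

2.45 × 10^24 m/s²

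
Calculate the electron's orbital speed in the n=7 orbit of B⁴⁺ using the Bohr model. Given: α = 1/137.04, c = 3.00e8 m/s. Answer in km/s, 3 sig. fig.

1560 km/s

v_n = Zαc/n = 5 × 0.00730 × 3.00e8 / 7
    = 1560 km/s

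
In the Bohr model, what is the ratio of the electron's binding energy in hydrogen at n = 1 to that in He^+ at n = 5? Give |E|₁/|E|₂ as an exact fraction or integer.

|E| ∝ Z^2 · n^-2
|E|₁/|E|₂ = (1/2)^2 · (1/5)^-2 = 25/4

25/4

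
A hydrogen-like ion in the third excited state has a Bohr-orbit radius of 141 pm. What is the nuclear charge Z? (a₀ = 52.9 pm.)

6

r_n = n²a₀/Z ⇒ Z = n²a₀/r = 4² × 52.9 / 141 ≈ 6.00
Z = 6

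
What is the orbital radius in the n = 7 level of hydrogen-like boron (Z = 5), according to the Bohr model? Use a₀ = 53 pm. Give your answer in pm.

520 pm

r_n = n²a₀/Z = 7² × 53 / 5
    = 49 × 53 / 5 = 520 pm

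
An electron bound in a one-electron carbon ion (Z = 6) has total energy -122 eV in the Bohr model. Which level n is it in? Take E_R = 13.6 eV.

E_n = −E_R Z²/n² ⇒ n² = E_R Z²/(−E_n) = 13.6 × 6² / 122 ≈ 4.01
n = 2

2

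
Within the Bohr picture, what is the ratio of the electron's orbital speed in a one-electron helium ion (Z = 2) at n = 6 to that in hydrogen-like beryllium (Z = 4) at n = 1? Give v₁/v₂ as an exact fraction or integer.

1/12

v ∝ Z^1 · n^-1
v₁/v₂ = (2/4)^1 · (6/1)^-1 = 1/12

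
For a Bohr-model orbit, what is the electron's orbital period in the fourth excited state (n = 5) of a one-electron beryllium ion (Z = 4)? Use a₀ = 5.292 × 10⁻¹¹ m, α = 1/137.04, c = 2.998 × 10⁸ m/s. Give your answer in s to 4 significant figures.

1.187 × 10⁻¹⁵ s

r = n²a₀/Z = 5²·5.292 × 10⁻¹¹/4 = 3.308 × 10⁻¹⁰ m
v = Zαc/n = 4·0.007297·2.998 × 10⁸/5 = 1.750 × 10⁶ m/s
T = 2πr/v = 1.187 × 10⁻¹⁵ s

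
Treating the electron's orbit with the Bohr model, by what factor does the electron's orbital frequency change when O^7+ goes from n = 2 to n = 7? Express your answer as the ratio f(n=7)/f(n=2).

8/343

f ∝ Z^2 · n^-3; with Z fixed, f ∝ n^-3.
f(n=7)/f(n=2) = (7/2)^-3 = 8/343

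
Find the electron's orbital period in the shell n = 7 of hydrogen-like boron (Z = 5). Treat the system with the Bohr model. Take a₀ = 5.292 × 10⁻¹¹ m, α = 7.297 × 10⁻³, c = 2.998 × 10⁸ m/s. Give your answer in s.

r = n²a₀/Z = 7²·5.292 × 10⁻¹¹/5 = 5.186 × 10⁻¹⁰ m
v = Zαc/n = 5·0.007297·2.998 × 10⁸/7 = 1.563 × 10⁶ m/s
T = 2πr/v = 2.085 × 10⁻¹⁵ s

2.085 × 10⁻¹⁵ s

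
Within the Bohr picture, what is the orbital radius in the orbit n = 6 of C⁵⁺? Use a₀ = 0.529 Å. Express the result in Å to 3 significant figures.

r_n = n²a₀/Z = 6² × 0.529 / 6
    = 36 × 0.529 / 6 = 3.17 Å

3.17 Å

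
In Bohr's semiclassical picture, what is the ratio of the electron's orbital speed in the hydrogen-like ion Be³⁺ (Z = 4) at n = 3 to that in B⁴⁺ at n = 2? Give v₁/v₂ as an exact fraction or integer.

v ∝ Z^1 · n^-1
v₁/v₂ = (4/5)^1 · (3/2)^-1 = 8/15

8/15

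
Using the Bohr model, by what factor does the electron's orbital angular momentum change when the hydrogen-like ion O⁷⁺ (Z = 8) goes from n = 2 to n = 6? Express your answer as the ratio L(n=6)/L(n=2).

L = nℏ depends only on n, so L ∝ n.
L(n=6)/L(n=2) = (6/2)^1 = 3

3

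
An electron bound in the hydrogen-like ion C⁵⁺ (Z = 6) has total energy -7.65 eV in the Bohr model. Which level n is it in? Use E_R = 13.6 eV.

E_n = −E_R Z²/n² ⇒ n² = E_R Z²/(−E_n) = 13.6 × 6² / 7.65 ≈ 64.00
n = 8

8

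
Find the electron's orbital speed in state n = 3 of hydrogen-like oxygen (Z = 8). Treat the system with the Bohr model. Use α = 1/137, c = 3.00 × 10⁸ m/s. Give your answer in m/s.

5.84 × 10⁶ m/s

v_n = Zαc/n = 8 × 0.00730 × 3.00 × 10⁸ / 3
    = 5.84 × 10⁶ m/s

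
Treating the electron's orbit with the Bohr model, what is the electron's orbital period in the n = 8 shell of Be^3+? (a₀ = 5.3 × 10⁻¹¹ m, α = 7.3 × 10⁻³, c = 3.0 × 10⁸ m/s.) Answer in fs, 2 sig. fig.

4.9 fs

r = n²a₀/Z = 8²·5.3 × 10⁻¹¹/4 = 8.5 × 10⁻¹⁰ m
v = Zαc/n = 4·0.0073·3.0 × 10⁸/8 = 1.1 × 10⁶ m/s
T = 2πr/v = 4.9 × 10⁻¹⁵ s = 4.9 fs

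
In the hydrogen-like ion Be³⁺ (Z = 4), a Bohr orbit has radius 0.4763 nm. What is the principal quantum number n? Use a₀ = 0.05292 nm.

r_n = n²a₀/Z ⇒ n² = rZ/a₀ = 0.4763 × 4 / 0.05292 ≈ 36.00
n = 6

6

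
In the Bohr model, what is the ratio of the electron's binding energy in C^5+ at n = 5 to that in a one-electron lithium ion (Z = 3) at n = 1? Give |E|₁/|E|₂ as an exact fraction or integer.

|E| ∝ Z^2 · n^-2
|E|₁/|E|₂ = (6/3)^2 · (5/1)^-2 = 4/25

4/25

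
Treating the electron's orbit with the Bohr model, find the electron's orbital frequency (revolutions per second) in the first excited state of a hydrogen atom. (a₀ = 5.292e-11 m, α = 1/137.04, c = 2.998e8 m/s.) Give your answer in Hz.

r = n²a₀/Z = 2.117e-10 m, v = Zαc/n = 1.094e6 m/s
f = v/(2πr) = 8.224e14 Hz

8.224e14 Hz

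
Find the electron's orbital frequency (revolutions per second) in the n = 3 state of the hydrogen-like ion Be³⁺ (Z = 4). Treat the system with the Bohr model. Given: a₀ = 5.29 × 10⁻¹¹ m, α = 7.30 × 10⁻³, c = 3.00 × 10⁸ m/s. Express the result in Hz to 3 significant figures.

3.90 × 10¹⁵ Hz

r = n²a₀/Z = 1.19 × 10⁻¹⁰ m, v = Zαc/n = 2.92 × 10⁶ m/s
f = v/(2πr) = 3.90 × 10¹⁵ Hz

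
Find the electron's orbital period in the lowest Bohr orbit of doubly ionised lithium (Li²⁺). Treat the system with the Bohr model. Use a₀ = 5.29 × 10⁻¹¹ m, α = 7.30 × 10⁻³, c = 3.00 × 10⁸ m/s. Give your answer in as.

16.9 as

r = n²a₀/Z = 1²·5.29 × 10⁻¹¹/3 = 1.76 × 10⁻¹¹ m
v = Zαc/n = 3·0.00730·3.00 × 10⁸/1 = 6.57 × 10⁶ m/s
T = 2πr/v = 1.69 × 10⁻¹⁷ s = 16.9 as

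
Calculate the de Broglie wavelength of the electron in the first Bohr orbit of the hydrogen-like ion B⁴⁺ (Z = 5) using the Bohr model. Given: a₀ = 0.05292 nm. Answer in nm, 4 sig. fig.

0.06650 nm

The Bohr quantisation condition is nλ = 2πr_n.
r_n = n²a₀/Z = 0.01058 nm
λ = 2πr_n/n = 2π·0.01058/1 = 0.06650 nm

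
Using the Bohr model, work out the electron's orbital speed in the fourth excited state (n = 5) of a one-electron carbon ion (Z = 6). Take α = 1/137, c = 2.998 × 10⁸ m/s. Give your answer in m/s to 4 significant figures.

2.626 × 10⁶ m/s

v_n = Zαc/n = 6 × 0.007299 × 2.998 × 10⁸ / 5
    = 2.626 × 10⁶ m/s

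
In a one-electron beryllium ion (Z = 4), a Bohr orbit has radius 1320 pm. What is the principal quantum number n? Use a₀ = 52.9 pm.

r_n = n²a₀/Z ⇒ n² = rZ/a₀ = 1320 × 4 / 52.9 ≈ 99.81
n = 10

10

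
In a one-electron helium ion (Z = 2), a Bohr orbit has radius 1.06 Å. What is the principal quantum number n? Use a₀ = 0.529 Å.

r_n = n²a₀/Z ⇒ n² = rZ/a₀ = 1.06 × 2 / 0.529 ≈ 4.01
n = 2

2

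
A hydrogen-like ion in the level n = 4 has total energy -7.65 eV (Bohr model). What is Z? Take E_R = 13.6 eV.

3

E_n = −E_R Z²/n² ⇒ Z² = −E_n n²/E_R = 7.65 × 4² / 13.6 ≈ 9.00
Z = 3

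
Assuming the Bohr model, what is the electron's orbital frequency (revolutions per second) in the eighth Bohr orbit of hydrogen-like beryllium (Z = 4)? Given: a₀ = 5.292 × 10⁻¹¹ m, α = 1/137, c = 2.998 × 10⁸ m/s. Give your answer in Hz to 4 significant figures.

2.057 × 10¹⁴ Hz

r = n²a₀/Z = 8.467 × 10⁻¹⁰ m, v = Zαc/n = 1.094 × 10⁶ m/s
f = v/(2πr) = 2.057 × 10¹⁴ Hz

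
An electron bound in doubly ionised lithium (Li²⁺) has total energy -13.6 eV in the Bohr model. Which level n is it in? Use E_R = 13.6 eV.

3

E_n = −E_R Z²/n² ⇒ n² = E_R Z²/(−E_n) = 13.6 × 3² / 13.6 ≈ 9.00
n = 3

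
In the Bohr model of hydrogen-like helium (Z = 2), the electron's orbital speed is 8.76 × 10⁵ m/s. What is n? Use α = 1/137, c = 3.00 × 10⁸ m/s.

5

v_n = Zαc/n ⇒ n = Zαc/v = 2 × 0.00730 × 3.00 × 10⁸ / 8.76 × 10⁵ ≈ 5.00
n = 5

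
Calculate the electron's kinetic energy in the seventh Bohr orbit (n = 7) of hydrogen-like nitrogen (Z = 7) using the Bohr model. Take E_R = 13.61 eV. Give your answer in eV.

13.61 eV

For a Coulomb orbit the virial theorem gives K = −E_n.
E_n = −E_R·Z²/n², so K = E_R·Z²/n² = 13.61 × 7²/7² = 13.61 eV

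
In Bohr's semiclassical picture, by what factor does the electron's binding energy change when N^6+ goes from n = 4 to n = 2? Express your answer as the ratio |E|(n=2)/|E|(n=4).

4

|E| ∝ Z^2 · n^-2; with Z fixed, |E| ∝ n^-2.
|E|(n=2)/|E|(n=4) = (2/4)^-2 = 4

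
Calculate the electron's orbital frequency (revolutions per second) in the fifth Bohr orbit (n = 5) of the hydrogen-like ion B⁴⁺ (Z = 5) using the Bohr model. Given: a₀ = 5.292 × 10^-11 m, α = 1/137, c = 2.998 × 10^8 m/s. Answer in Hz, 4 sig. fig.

1.316 × 10^15 Hz

r = n²a₀/Z = 2.646 × 10^-10 m, v = Zαc/n = 2.188 × 10^6 m/s
f = v/(2πr) = 1.316 × 10^15 Hz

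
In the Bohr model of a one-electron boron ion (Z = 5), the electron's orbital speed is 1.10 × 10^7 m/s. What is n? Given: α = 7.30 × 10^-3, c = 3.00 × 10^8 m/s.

v_n = Zαc/n ⇒ n = Zαc/v = 5 × 0.00730 × 3.00 × 10^8 / 1.10 × 10^7 ≈ 1.00
n = 1

1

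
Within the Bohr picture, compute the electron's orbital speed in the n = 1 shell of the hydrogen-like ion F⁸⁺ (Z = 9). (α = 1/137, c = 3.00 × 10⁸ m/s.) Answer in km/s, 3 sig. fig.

1.97 × 10⁴ km/s

v_n = Zαc/n = 9 × 0.00730 × 3.00 × 10⁸ / 1
    = 1.97 × 10⁴ km/s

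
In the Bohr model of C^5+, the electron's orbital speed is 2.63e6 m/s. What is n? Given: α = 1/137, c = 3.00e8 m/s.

5

v_n = Zαc/n ⇒ n = Zαc/v = 6 × 0.00730 × 3.00e8 / 2.63e6 ≈ 5.00
n = 5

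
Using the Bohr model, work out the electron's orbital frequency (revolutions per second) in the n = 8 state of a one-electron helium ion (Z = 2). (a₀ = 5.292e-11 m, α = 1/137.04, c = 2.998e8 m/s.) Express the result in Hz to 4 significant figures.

r = n²a₀/Z = 1.693e-9 m, v = Zαc/n = 5.469e5 m/s
f = v/(2πr) = 5.140e13 Hz

5.140e13 Hz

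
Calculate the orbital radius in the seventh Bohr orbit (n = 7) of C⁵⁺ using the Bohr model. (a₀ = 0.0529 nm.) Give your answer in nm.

r_n = n²a₀/Z = 7² × 0.0529 / 6
    = 49 × 0.0529 / 6 = 0.432 nm

0.432 nm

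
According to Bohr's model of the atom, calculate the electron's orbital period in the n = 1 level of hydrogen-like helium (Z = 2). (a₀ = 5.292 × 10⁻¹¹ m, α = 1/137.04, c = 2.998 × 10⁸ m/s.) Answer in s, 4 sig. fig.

r = n²a₀/Z = 1²·5.292 × 10⁻¹¹/2 = 2.646 × 10⁻¹¹ m
v = Zαc/n = 2·0.007297·2.998 × 10⁸/1 = 4.375 × 10⁶ m/s
T = 2πr/v = 3.800 × 10⁻¹⁷ s

3.800 × 10⁻¹⁷ s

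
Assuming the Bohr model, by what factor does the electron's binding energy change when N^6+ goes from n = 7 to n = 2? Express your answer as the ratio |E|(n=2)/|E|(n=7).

|E| ∝ Z^2 · n^-2; with Z fixed, |E| ∝ n^-2.
|E|(n=2)/|E|(n=7) = (2/7)^-2 = 49/4

49/4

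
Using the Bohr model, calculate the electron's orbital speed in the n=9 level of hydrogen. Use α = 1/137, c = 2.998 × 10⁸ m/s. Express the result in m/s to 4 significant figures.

2.431 × 10⁵ m/s

v_n = Zαc/n = 1 × 0.007299 × 2.998 × 10⁸ / 9
    = 2.431 × 10⁵ m/s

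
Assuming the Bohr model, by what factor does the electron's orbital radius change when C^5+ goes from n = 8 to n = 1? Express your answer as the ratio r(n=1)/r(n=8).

r ∝ Z^-1 · n^2; with Z fixed, r ∝ n^2.
r(n=1)/r(n=8) = (1/8)^2 = 1/64

1/64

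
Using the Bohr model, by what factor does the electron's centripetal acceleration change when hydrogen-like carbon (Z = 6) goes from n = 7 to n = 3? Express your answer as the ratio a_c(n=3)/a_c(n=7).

2401/81

a_c ∝ Z^3 · n^-4; with Z fixed, a_c ∝ n^-4.
a_c(n=3)/a_c(n=7) = (3/7)^-4 = 2401/81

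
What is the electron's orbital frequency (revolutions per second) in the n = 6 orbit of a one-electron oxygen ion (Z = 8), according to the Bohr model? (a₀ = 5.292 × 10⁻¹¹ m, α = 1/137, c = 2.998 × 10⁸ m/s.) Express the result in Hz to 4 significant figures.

r = n²a₀/Z = 2.381 × 10⁻¹⁰ m, v = Zαc/n = 2.918 × 10⁶ m/s
f = v/(2πr) = 1.950 × 10¹⁵ Hz

1.950 × 10¹⁵ Hz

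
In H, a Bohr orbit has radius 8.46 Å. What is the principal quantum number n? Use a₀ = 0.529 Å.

4

r_n = n²a₀/Z ⇒ n² = rZ/a₀ = 8.46 × 1 / 0.529 ≈ 15.99
n = 4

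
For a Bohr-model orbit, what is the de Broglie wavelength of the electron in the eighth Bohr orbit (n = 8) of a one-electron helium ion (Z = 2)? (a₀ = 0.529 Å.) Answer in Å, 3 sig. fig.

The Bohr quantisation condition is nλ = 2πr_n.
r_n = n²a₀/Z = 16.9 Å
λ = 2πr_n/n = 2π·16.9/8 = 13.3 Å

13.3 Å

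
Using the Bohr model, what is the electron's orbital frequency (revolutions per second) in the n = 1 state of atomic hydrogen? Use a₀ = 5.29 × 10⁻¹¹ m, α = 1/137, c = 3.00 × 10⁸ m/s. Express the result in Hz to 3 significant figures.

6.59 × 10¹⁵ Hz

r = n²a₀/Z = 5.29 × 10⁻¹¹ m, v = Zαc/n = 2.19 × 10⁶ m/s
f = v/(2πr) = 6.59 × 10¹⁵ Hz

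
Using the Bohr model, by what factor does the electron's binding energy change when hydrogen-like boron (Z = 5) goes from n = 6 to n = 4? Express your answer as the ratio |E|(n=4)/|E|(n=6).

9/4

|E| ∝ Z^2 · n^-2; with Z fixed, |E| ∝ n^-2.
|E|(n=4)/|E|(n=6) = (4/6)^-2 = 9/4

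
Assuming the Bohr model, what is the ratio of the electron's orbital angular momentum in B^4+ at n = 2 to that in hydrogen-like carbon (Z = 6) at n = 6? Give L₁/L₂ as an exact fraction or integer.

1/3

L = nℏ is independent of Z.
L₁/L₂ = n₁/n₂ = 2/6 = 1/3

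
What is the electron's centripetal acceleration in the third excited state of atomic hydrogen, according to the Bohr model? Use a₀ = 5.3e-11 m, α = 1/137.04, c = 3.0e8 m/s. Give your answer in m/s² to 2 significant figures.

r = n²a₀/Z = 8.5e-10 m, v = Zαc/n = 5.5e5 m/s
a = v²/r = (5.5e5)² / 8.5e-10 = 3.5e20 m/s²

3.5e20 m/s²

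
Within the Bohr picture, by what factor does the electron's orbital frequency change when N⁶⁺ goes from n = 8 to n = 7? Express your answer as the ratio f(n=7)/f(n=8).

f ∝ Z^2 · n^-3; with Z fixed, f ∝ n^-3.
f(n=7)/f(n=8) = (7/8)^-3 = 512/343

512/343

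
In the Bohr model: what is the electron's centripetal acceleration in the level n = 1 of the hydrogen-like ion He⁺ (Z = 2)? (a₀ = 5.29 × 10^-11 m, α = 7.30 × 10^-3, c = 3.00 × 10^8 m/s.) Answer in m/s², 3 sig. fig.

r = n²a₀/Z = 2.65 × 10^-11 m, v = Zαc/n = 4.38 × 10^6 m/s
a = v²/r = (4.38 × 10^6)² / 2.65 × 10^-11 = 7.25 × 10^23 m/s²

7.25 × 10^23 m/s²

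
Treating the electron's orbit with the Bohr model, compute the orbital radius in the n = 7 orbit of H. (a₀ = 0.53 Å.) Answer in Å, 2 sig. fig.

26 Å

r_n = n²a₀/Z = 7² × 0.53 / 1
    = 49 × 0.53 / 1 = 26 Å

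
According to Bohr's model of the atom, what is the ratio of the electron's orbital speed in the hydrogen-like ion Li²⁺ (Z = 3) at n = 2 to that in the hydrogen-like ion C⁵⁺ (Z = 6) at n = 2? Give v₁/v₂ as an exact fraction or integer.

1/2

v ∝ Z^1 · n^-1
v₁/v₂ = (3/6)^1 · (2/2)^-1 = 1/2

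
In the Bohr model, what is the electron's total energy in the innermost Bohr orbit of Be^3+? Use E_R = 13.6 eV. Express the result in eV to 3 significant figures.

E_n = −E_R·Z²/n² = −13.6 × 4²/1² = -218 eV

-218 eV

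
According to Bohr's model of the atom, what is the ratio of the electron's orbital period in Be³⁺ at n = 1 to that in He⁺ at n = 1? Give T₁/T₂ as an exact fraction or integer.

T ∝ Z^-2 · n^3
T₁/T₂ = (4/2)^-2 · (1/1)^3 = 1/4

1/4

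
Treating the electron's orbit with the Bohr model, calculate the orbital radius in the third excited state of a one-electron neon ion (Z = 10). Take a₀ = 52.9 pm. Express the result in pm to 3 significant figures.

r_n = n²a₀/Z = 4² × 52.9 / 10
    = 16 × 52.9 / 10 = 84.6 pm

84.6 pm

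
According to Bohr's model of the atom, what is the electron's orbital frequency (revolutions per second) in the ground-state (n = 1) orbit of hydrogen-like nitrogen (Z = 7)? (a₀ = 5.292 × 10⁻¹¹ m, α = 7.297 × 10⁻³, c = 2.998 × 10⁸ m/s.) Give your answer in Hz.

r = n²a₀/Z = 7.560 × 10⁻¹² m, v = Zαc/n = 1.531 × 10⁷ m/s
f = v/(2πr) = 3.224 × 10¹⁷ Hz

3.224 × 10¹⁷ Hz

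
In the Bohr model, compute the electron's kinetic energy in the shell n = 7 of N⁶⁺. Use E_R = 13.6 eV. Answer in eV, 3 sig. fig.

For a Coulomb orbit the virial theorem gives K = −E_n.
E_n = −E_R·Z²/n², so K = E_R·Z²/n² = 13.6 × 7²/7² = 13.6 eV

13.6 eV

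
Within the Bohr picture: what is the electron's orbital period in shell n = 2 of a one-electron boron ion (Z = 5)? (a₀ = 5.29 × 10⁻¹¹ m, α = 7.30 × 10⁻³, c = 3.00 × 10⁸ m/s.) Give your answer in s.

4.86 × 10⁻¹⁷ s

r = n²a₀/Z = 2²·5.29 × 10⁻¹¹/5 = 4.23 × 10⁻¹¹ m
v = Zαc/n = 5·0.00730·3.00 × 10⁸/2 = 5.47 × 10⁶ m/s
T = 2πr/v = 4.86 × 10⁻¹⁷ s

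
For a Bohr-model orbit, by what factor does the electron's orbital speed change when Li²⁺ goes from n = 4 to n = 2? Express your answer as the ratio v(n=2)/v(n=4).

v ∝ Z^1 · n^-1; with Z fixed, v ∝ n^-1.
v(n=2)/v(n=4) = (2/4)^-1 = 2

2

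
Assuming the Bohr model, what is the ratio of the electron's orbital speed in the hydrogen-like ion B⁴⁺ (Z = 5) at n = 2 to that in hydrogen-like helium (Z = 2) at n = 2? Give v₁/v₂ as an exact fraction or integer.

5/2

v ∝ Z^1 · n^-1
v₁/v₂ = (5/2)^1 · (2/2)^-1 = 5/2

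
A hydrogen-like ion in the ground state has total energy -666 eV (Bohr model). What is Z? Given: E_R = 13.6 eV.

7

E_n = −E_R Z²/n² ⇒ Z² = −E_n n²/E_R = 666 × 1² / 13.6 ≈ 48.97
Z = 7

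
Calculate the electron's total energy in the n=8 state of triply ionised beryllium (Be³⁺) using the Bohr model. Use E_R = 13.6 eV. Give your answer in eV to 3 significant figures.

-3.40 eV

E_n = −E_R·Z²/n² = −13.6 × 4²/8² = -3.40 eV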